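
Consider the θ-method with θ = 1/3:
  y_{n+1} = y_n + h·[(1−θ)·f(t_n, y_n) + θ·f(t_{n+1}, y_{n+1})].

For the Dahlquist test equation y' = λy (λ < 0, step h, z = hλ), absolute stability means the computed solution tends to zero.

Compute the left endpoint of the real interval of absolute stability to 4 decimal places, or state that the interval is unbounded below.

z* = -6.0000.

On y'=λy, z=hλ:
  y_{n+1} = y_n + z·[2/3·y_n + 1/3·y_{n+1}] ⇒ (1 − 1/3z)y_{n+1} = (1 + 2/3z)y_n
  so R(z) = (1 + 2/3z)/(1 − 1/3z).

Solve |R(x)|<1 on ℝ⁻.
x=-0.72: |R|=0.4194
R=−1: 1+2/3x = −1+1/3x ⇒ -1/3x=2 ⇒ x=2/(-1/3)=-6.0000
Confirm numerically:
  x=-4.854: |R|=0.85409 <1
  x=-4.803: |R|=0.84660 <1
  x=-3.601: |R|=0.63657 <1
  x=-3.172: |R|=0.54180 <1
  x=-6.565: |R|=1.05907 >1
  x=-6.329: |R|=1.03527 >1
So |R|<1 on (-6.0000, 0).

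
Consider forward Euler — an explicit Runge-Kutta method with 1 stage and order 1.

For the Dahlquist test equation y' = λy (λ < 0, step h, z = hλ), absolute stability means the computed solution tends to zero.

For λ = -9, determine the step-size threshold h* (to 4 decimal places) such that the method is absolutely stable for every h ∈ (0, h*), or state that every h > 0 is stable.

(-2.0000,0); λ=-9 ⇒ h* = 0.2222.

Test eqn y'=λy, z=hλ:
  order 1, 1-stage ⇒ R(z)=1+z
  (e.g. R(-1.02)=-0.02000, |R|=0.02000)

Find x<0 with |R(x)|<1.
x=-1.02: |R|=0.0200
|R(-1.87)|=0.8700 |R(-1.37)|=0.3700 |R(-1.21)|=0.2100
Bisect:
  x_lo=-2.3164 |R|=1.3164  x_hi=-0.3445 |R|=0.6555
  mid=-1.33047 |R|=0.33047 →hi
  mid=-1.82344 |R|=0.82344 →hi
  mid=-2.06993 |R|=1.06993 →lo
  mid=-1.94668 |R|=0.94668 →hi
  mid=-2.00831 |R|=1.00831 →lo
  mid=-1.97749 |R|=0.97749 →hi
  mid=-1.99290 |R|=0.99290 →hi
  mid=-2.00060 |R|=1.00060 →lo
  mid=-1.99675 |R|=0.99675 →hi
  ...
  [-2.00000,-1.99988] ⇒ x*=-2.0000
Stable set (-2.0000, 0).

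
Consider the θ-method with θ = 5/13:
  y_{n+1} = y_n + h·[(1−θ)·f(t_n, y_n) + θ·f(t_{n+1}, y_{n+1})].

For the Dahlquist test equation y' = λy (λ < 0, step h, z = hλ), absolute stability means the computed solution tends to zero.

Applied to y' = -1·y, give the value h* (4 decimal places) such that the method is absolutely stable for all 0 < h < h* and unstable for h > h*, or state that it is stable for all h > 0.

On y'=λy, z=hλ:
  y_{n+1} = y_n + z·[8/13·y_n + 5/13·y_{n+1}] ⇒ (1 − 5/13z)y_{n+1} = (1 + 8/13z)y_n
  R(z) = (1 + 8/13z)/(1 − 5/13z).

Solve |R(x)|<1 on ℝ⁻.
x=-0.97: |R|=0.2936
R=−1: 1+8/13x = −1+5/13x ⇒ -3/13x=2 ⇒ x=2/(-3/13)=-8.6667
Confirm numerically:
  x=-8.454: |R|=0.98846 <1
  x=-7.866: |R|=0.95410 <1
  x=-4.581: |R|=0.65863 <1
  x=-3.486: |R|=0.48925 <1
  x=-9.115: |R|=1.02296 >1
  x=-9.097: |R|=1.02207 >1
  x=-8.688: |R|=1.00113 >1
Stable set (-8.6667, 0).

(-8.6667,0); λ=-1 ⇒ h* = (26/3)/1 = 8.6667.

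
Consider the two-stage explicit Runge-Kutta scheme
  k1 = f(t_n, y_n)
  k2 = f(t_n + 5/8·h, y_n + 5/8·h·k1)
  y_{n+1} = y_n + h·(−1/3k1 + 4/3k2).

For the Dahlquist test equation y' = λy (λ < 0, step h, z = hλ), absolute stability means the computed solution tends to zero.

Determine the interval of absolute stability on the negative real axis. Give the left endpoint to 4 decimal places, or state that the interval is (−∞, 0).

Set f=λy, z=hλ:
  k1=λy_n ⇒ h·k1=z·y_n;  k2=λ(1+5/8z)y_n ⇒ h·k2=z(1+5/8z)y_n
  y_{n+1}/y_n = 1 − 1/3z + 4/3z(1+5/8z) = 1 + z + 5/6z²
  R(z) = 1 + z + 5/6z².

Find x<0 with |R(x)|<1.
x=-0.68: |R|=0.7053
R=1: x+5/6x²=0 ⇒ x=−6/5=-1.2000; min R=1−1/(4·5/6)=0.7000>−1
Confirm numerically:
  x=-0.986: |R|=0.82416 <1
  x=-0.882: |R|=0.76627 <1
  x=-0.603: |R|=0.70001 <1
  x=-0.491: |R|=0.70990 <1
  x=-1.504: |R|=1.38101 >1
  x=-1.409: |R|=1.24540 >1
  x=-1.252: |R|=1.05425 >1
Interval (-1.2000, 0).

z∈(-1.2000,0).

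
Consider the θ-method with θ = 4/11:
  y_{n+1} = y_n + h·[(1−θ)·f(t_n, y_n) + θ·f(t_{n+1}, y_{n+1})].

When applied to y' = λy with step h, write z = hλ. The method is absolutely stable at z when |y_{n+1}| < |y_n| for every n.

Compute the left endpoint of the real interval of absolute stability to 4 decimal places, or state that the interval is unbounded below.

With y'=λy (z=hλ):
  y_{n+1} = y_n + z·[7/11·y_n + 4/11·y_{n+1}] ⇒ (1 − 4/11z)y_{n+1} = (1 + 7/11z)y_n
  ⇒ R(z) = (1 + 7/11z)/(1 − 4/11z).

Boundary: |R(x)|=1, x<0.
x=-0.92: |R|=0.3106
R=−1: 1+7/11x = −1+4/11x ⇒ -3/11x=2 ⇒ x=2/(-3/11)=-7.3333
Confirm numerically:
  x=-4.995: |R|=0.77356 <1
  x=-4.780: |R|=0.74568 <1
  x=-4.269: |R|=0.67257 <1
  x=-7.833: |R|=1.03541 >1
  x=-7.766: |R|=1.03086 >1
  x=-7.657: |R|=1.02333 >1
Stable set (-7.3333, 0).

z* = -7.3333.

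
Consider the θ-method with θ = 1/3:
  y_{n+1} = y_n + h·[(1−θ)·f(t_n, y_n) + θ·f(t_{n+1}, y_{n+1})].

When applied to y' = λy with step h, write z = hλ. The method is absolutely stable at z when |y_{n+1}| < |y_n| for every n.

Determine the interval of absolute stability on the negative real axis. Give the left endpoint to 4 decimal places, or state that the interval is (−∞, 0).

Test eqn y'=λy, z=hλ:
  y_{n+1} = y_n + z·[2/3·y_n + 1/3·y_{n+1}] ⇒ (1 − 1/3z)y_{n+1} = (1 + 2/3z)y_n
  ⇒ R(z) = (1 + 2/3z)/(1 − 1/3z).

Need |R(x)|<1, x<0.
x=-0.63: |R|=0.4793
R=−1: 1+2/3x = −1+1/3x ⇒ -1/3x=2 ⇒ x=2/(-1/3)=-6.0000
Confirm numerically:
  x=-5.350: |R|=0.92216 <1
  x=-3.584: |R|=0.63305 <1
  x=-3.427: |R|=0.59966 <1
  x=-2.576: |R|=0.38594 <1
  x=-6.399: |R|=1.04245 >1
  x=-6.169: |R|=1.01843 >1
So |R|<1 on (-6.0000, 0).

z∈(-6.0000,0).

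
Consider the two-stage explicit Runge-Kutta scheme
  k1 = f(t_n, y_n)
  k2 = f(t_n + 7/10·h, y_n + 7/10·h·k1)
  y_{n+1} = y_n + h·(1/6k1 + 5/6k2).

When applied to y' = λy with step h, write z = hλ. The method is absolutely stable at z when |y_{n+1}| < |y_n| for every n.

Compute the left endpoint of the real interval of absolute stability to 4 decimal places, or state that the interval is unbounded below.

left endpoint -1.7143.

On y'=λy, z=hλ:
  k1=λy_n ⇒ h·k1=z·y_n;  k2=λ(1+7/10z)y_n ⇒ h·k2=z(1+7/10z)y_n
  y_{n+1}/y_n = 1 + 1/6z + 5/6z(1+7/10z) = 1 + z + 7/12z²
  so R(z) = 1 + z + 7/12z².

Solve |R(x)|<1 on ℝ⁻.
x=-0.88: |R|=0.5717
R=1: x+7/12x²=0 ⇒ x=−12/7=-1.7143; min R=1−1/(4·7/12)=0.5714>−1
Confirm numerically:
  x=-1.529: |R|=0.83474 <1
  x=-0.861: |R|=0.57144 <1
  x=-0.754: |R|=0.57763 <1
  x=-2.045: |R|=1.39451 >1
  x=-1.899: |R|=1.20462 >1
So |R|<1 on (-1.7143, 0).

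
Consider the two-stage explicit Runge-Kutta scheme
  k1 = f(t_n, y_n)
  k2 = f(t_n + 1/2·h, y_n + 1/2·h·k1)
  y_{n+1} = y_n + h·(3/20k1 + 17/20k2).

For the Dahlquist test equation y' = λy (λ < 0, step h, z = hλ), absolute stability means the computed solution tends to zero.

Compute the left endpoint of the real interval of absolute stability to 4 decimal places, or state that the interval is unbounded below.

left endpoint -2.3529.

On y'=λy, z=hλ:
  k1=λy_n ⇒ h·k1=z·y_n;  k2=λ(1+1/2z)y_n ⇒ h·k2=z(1+1/2z)y_n
  y_{n+1}/y_n = 1 + 3/20z + 17/20z(1+1/2z) = 1 + z + 17/40z²
  so R(z) = 1 + z + 17/40z².

Need |R(x)|<1, x<0.
x=-1.11: |R|=0.4136
R=1: x+17/40x²=0 ⇒ x=−40/17=-2.3529; min R=1−1/(4·17/40)=0.4118>−1
Confirm numerically:
  x=-2.066: |R|=0.74805 <1
  x=-1.718: |R|=0.53640 <1
  x=-1.458: |R|=0.44545 <1
  x=-1.139: |R|=0.41236 <1
  x=-2.738: |R|=1.44807 >1
  x=-2.732: |R|=1.44013 >1
  x=-2.593: |R|=1.26455 >1
Interval (-2.3529, 0).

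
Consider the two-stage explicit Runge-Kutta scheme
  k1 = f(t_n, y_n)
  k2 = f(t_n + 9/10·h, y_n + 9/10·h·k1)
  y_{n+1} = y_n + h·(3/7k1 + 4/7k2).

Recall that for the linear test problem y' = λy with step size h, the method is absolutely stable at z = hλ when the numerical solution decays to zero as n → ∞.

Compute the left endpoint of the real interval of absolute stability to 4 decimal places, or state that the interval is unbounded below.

With y'=λy (z=hλ):
  k1=λy_n ⇒ h·k1=z·y_n;  k2=λ(1+9/10z)y_n ⇒ h·k2=z(1+9/10z)y_n
  y_{n+1}/y_n = 1 + 3/7z + 4/7z(1+9/10z) = 1 + z + 18/35z²
  Hence R(z) = 1 + z + 18/35z².

Solve |R(x)|<1 on ℝ⁻.
x=-1.5: |R|=0.6571
R=1: x+18/35x²=0 ⇒ x=−35/18=-1.9444; min R=1−1/(4·18/35)=0.5139>−1
Confirm numerically:
  x=-1.393: |R|=0.60495 <1
  x=-1.236: |R|=0.54967 <1
  x=-1.023: |R|=0.51521 <1
  x=-2.438: |R|=1.61883 >1
  x=-2.290: |R|=1.40697 >1
  x=-2.223: |R|=1.31846 >1
Interval (-1.9444, 0).

left endpoint -1.9444.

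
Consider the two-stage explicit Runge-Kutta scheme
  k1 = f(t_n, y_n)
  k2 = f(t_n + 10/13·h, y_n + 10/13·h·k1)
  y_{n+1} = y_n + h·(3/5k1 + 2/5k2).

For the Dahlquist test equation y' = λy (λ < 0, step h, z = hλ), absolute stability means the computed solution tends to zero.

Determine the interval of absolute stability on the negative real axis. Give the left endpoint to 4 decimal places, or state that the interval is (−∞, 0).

Set f=λy, z=hλ:
  k1=λy_n ⇒ h·k1=z·y_n;  k2=λ(1+10/13z)y_n ⇒ h·k2=z(1+10/13z)y_n
  y_{n+1}/y_n = 1 + 3/5z + 2/5z(1+10/13z) = 1 + z + 4/13z²
  Hence R(z) = 1 + z + 4/13z².

Boundary: |R(x)|=1, x<0.
x=-0.42: |R|=0.6343
R=1: x+4/13x²=0 ⇒ x=−13/4=-3.2500; min R=1−1/(4·4/13)=0.1875>−1
Confirm numerically:
  x=-2.129: |R|=0.26566 <1
  x=-1.412: |R|=0.20146 <1
  x=-1.349: |R|=0.21094 <1
  x=-3.648: |R|=1.44674 >1
  x=-3.603: |R|=1.39134 >1
  x=-3.464: |R|=1.22809 >1
Interval (-3.2500, 0).

z∈(-3.2500,0).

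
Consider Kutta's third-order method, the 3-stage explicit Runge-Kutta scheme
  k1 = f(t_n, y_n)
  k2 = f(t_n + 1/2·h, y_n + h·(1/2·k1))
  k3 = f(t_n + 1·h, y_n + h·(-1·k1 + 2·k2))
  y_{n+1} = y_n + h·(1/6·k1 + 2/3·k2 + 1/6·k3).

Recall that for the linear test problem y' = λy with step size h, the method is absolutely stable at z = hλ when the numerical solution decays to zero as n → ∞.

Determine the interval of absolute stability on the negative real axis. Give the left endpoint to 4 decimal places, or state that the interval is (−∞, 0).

z∈(-2.5127,0).

On y'=λy, z=hλ:
  order 3, 3-stage ⇒ R(z)=1+z+z^2/2+z^3/6
  (e.g. R(-0.46)=0.62958, |R|=0.62958)

Solve |R(x)|<1 on ℝ⁻.
x=-0.46: |R|=0.6296
|R(-2.75)|=1.4349 |R(-1.1)|=0.2832 |R(-0.99)|=0.3383
Bisect:
  x_lo=-2.9450 |R|=1.8655  x_hi=-0.2841 |R|=0.7524
  mid=-1.61456 |R|=0.01263 →hi
  mid=-2.27977 |R|=0.65589 →hi
  mid=-2.61238 |R|=1.17149 →lo
  mid=-2.44608 |R|=0.89370 →hi
  mid=-2.52923 |R|=1.02731 →lo
  mid=-2.48765 |R|=0.95922 →hi
  mid=-2.50844 |R|=0.99294 →hi
  mid=-2.51883 |R|=1.01004 →lo
  ...
  [-2.51283,-2.51266] ⇒ x*=-2.5127
Interval (-2.5127, 0).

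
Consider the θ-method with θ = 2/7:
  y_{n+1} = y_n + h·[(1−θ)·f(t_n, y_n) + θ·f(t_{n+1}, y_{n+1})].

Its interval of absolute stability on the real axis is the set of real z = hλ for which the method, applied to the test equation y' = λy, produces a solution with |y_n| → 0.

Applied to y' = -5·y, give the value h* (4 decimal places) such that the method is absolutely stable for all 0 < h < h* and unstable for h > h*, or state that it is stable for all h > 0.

On y'=λy, z=hλ:
  y_{n+1} = y_n + z·[5/7·y_n + 2/7·y_{n+1}] ⇒ (1 − 2/7z)y_{n+1} = (1 + 5/7z)y_n
  ⇒ R(z) = (1 + 5/7z)/(1 − 2/7z).

Solve |R(x)|<1 on ℝ⁻.
x=-1.15: |R|=0.1344
R=−1: 1+5/7x = −1+2/7x ⇒ -3/7x=2 ⇒ x=2/(-3/7)=-4.6667
Confirm numerically:
  x=-4.540: |R|=0.97637 <1
  x=-3.845: |R|=0.83220 <1
  x=-2.040: |R|=0.28881 <1
  x=-5.240: |R|=1.09840 >1
  x=-5.059: |R|=1.06876 >1
Stable set (-4.6667, 0).

(-4.6667,0); λ=-5 ⇒ h* = (14/3)/5 = 0.9333.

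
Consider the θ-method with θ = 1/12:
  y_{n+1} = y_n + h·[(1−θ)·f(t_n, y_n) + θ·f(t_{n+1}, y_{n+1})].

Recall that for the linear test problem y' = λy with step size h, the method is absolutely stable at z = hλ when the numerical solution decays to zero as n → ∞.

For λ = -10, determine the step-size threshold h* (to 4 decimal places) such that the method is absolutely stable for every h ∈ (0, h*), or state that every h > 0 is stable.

(-2.4000,0); λ=-10 ⇒ h* = (12/5)/10 = 0.2400.

With y'=λy (z=hλ):
  y_{n+1} = y_n + z·[11/12·y_n + 1/12·y_{n+1}] ⇒ (1 − 1/12z)y_{n+1} = (1 + 11/12z)y_n
  Hence R(z) = (1 + 11/12z)/(1 − 1/12z).

Boundary: |R(x)|=1, x<0.
x=-0.43: |R|=0.5849
R=−1: 1+11/12x = −1+1/12x ⇒ -5/6x=2 ⇒ x=2/(-5/6)=-2.4000
Confirm numerically:
  x=-1.616: |R|=0.42421 <1
  x=-1.458: |R|=0.30004 <1
  x=-1.350: |R|=0.21348 <1
  x=-1.246: |R|=0.12879 <1
  x=-2.728: |R|=1.22271 >1
  x=-2.567: |R|=1.11464 >1
So |R|<1 on (-2.4000, 0).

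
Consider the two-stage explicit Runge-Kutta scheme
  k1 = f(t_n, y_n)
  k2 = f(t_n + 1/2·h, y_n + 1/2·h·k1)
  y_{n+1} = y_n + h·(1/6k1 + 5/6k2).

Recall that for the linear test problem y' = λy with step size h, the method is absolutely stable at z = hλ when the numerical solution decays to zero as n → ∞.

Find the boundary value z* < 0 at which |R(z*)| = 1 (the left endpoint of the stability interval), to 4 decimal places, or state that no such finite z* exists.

z* = -2.4000.

Test eqn y'=λy, z=hλ:
  k1=λy_n ⇒ h·k1=z·y_n;  k2=λ(1+1/2z)y_n ⇒ h·k2=z(1+1/2z)y_n
  y_{n+1}/y_n = 1 + 1/6z + 5/6z(1+1/2z) = 1 + z + 5/12z²
  so R(z) = 1 + z + 5/12z².

Need |R(x)|<1, x<0.
x=-1.55: |R|=0.4510
R=1: x+5/12x²=0 ⇒ x=−12/5=-2.4000; min R=1−1/(4·5/12)=0.4000>−1
Confirm numerically:
  x=-2.255: |R|=0.86376 <1
  x=-1.825: |R|=0.56276 <1
  x=-1.289: |R|=0.40330 <1
  x=-2.923: |R|=1.63697 >1
  x=-2.919: |R|=1.63123 >1
So |R|<1 on (-2.4000, 0).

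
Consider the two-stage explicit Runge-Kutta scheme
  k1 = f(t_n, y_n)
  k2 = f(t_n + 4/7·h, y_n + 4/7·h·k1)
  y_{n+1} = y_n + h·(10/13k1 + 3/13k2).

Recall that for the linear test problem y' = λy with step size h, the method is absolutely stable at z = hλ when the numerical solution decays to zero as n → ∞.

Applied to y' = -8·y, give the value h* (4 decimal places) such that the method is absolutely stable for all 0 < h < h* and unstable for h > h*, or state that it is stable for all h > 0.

Set f=λy, z=hλ:
  k1=λy_n ⇒ h·k1=z·y_n;  k2=λ(1+4/7z)y_n ⇒ h·k2=z(1+4/7z)y_n
  y_{n+1}/y_n = 1 + 10/13z + 3/13z(1+4/7z) = 1 + z + 12/91z²
  R(z) = 1 + z + 12/91z².

Find x<0 with |R(x)|<1.
x=-1.65: |R|=0.2910
R=1: x+12/91x²=0 ⇒ x=−91/12=-7.5833; min R=1−1/(4·12/91)=-0.8958>−1
Confirm numerically:
  x=-7.111: |R|=0.55709 <1
  x=-5.580: |R|=0.47410 <1
  x=-3.901: |R|=0.89426 <1
  x=-7.997: |R|=1.43623 >1
  x=-7.864: |R|=1.29105 >1
  x=-7.636: |R|=1.05303 >1
Interval (-7.5833, 0).

(-7.5833,0); λ=-8 ⇒ h* = (91/12)/8 = 0.9479.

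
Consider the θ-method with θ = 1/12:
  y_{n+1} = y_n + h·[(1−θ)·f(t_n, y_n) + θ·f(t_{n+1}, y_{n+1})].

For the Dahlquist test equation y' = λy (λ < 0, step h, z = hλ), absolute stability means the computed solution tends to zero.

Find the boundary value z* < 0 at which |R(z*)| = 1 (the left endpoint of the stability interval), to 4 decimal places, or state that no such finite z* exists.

Test eqn y'=λy, z=hλ:
  y_{n+1} = y_n + z·[11/12·y_n + 1/12·y_{n+1}] ⇒ (1 − 1/12z)y_{n+1} = (1 + 11/12z)y_n
  ⇒ R(z) = (1 + 11/12z)/(1 − 1/12z).

Need |R(x)|<1, x<0.
x=-1.39: |R|=0.2457
R=−1: 1+11/12x = −1+1/12x ⇒ -5/6x=2 ⇒ x=2/(-5/6)=-2.4000
Confirm numerically:
  x=-2.302: |R|=0.93148 <1
  x=-1.624: |R|=0.43042 <1
  x=-1.086: |R|=0.00413 <1
  x=-2.894: |R|=1.33168 >1
  x=-2.784: |R|=1.25974 >1
Stable set (-2.4000, 0).

left endpoint -2.4000.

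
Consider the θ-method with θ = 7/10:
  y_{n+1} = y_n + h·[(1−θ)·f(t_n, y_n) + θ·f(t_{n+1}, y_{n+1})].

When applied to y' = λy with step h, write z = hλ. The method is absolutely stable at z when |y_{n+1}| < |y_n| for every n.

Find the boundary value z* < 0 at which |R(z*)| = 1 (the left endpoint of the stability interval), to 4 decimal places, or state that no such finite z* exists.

unbounded; (−∞, 0).

On y'=λy, z=hλ:
  y_{n+1} = y_n + z·[3/10·y_n + 7/10·y_{n+1}] ⇒ (1 − 7/10z)y_{n+1} = (1 + 3/10z)y_n
  R(z) = (1 + 3/10z)/(1 − 7/10z).

Solve |R(x)|<1 on ℝ⁻.
x=-0.68: |R|=0.5393
x=-2: |R|=0.1667
x=-10: |R|=0.2500
x=-100: |R|=0.4085
θ=7/10≥1/2 ⇒ |1+3/10x|<|1−7/10x| ∀x<0 ⇒ stable on all of ℝ⁻.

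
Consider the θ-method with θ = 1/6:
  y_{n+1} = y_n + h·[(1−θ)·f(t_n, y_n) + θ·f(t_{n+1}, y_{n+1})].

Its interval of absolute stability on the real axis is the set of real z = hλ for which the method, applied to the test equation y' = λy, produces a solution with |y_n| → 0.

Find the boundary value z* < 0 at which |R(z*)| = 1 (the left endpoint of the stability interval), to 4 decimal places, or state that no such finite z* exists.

left endpoint -3.0000.

On y'=λy, z=hλ:
  y_{n+1} = y_n + z·[5/6·y_n + 1/6·y_{n+1}] ⇒ (1 − 1/6z)y_{n+1} = (1 + 5/6z)y_n
  Hence R(z) = (1 + 5/6z)/(1 − 1/6z).

Boundary: |R(x)|=1, x<0.
x=-0.46: |R|=0.5728
R=−1: 1+5/6x = −1+1/6x ⇒ -2/3x=2 ⇒ x=2/(-2/3)=-3.0000
Confirm numerically:
  x=-2.348: |R|=0.68759 <1
  x=-2.259: |R|=0.64112 <1
  x=-1.988: |R|=0.49324 <1
  x=-3.565: |R|=1.23628 >1
  x=-3.474: |R|=1.20013 >1
  x=-3.070: |R|=1.03087 >1
Stable set (-3.0000, 0).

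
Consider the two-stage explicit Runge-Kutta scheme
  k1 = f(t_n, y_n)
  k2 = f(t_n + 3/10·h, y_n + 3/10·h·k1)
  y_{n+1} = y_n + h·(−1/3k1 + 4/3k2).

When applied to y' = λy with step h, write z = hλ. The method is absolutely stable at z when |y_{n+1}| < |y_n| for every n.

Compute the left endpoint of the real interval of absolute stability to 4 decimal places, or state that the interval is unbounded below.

Set f=λy, z=hλ:
  k1=λy_n ⇒ h·k1=z·y_n;  k2=λ(1+3/10z)y_n ⇒ h·k2=z(1+3/10z)y_n
  y_{n+1}/y_n = 1 − 1/3z + 4/3z(1+3/10z) = 1 + z + 2/5z²
  R(z) = 1 + z + 2/5z².

Solve |R(x)|<1 on ℝ⁻.
x=-1.75: |R|=0.4750
R=1: x+2/5x²=0 ⇒ x=−5/2=-2.5000; min R=1−1/(4·2/5)=0.3750>−1
Confirm numerically:
  x=-2.237: |R|=0.76467 <1
  x=-1.701: |R|=0.45636 <1
  x=-1.420: |R|=0.38656 <1
  x=-2.874: |R|=1.42995 >1
  x=-2.858: |R|=1.40927 >1
  x=-2.729: |R|=1.24998 >1
Stable set (-2.5000, 0).

z* = -2.5000.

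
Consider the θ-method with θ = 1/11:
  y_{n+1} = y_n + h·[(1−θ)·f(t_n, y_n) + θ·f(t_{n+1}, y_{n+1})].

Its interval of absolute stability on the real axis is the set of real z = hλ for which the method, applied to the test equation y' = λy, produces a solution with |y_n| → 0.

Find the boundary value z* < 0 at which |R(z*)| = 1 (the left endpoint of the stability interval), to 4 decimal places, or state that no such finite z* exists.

left endpoint -2.4444.

Test eqn y'=λy, z=hλ:
  y_{n+1} = y_n + z·[10/11·y_n + 1/11·y_{n+1}] ⇒ (1 − 1/11z)y_{n+1} = (1 + 10/11z)y_n
  so R(z) = (1 + 10/11z)/(1 − 1/11z).

Need |R(x)|<1, x<0.
x=-1.04: |R|=0.0498
R=−1: 1+10/11x = −1+1/11x ⇒ -9/11x=2 ⇒ x=2/(-9/11)=-2.4444
Confirm numerically:
  x=-2.202: |R|=0.83472 <1
  x=-2.117: |R|=0.77533 <1
  x=-2.031: |R|=0.71445 <1
  x=-1.714: |R|=0.48293 <1
  x=-2.928: |R|=1.31246 >1
  x=-2.527: |R|=1.05493 >1
So |R|<1 on (-2.4444, 0).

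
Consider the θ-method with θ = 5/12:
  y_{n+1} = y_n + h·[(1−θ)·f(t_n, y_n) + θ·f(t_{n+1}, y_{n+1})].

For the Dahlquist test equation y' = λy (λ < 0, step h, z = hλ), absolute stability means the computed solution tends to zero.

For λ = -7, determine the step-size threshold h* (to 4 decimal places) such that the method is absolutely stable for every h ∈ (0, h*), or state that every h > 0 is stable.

On y'=λy, z=hλ:
  y_{n+1} = y_n + z·[7/12·y_n + 5/12·y_{n+1}] ⇒ (1 − 5/12z)y_{n+1} = (1 + 7/12z)y_n
  R(z) = (1 + 7/12z)/(1 − 5/12z).

Find x<0 with |R(x)|<1.
x=-1.73: |R|=0.0053
R=−1: 1+7/12x = −1+5/12x ⇒ -1/6x=2 ⇒ x=2/(-1/6)=-12.0000
Confirm numerically:
  x=-7.015: |R|=0.78821 <1
  x=-5.855: |R|=0.70224 <1
  x=-5.142: |R|=0.63628 <1
  x=-4.872: |R|=0.60792 <1
  x=-12.564: |R|=1.01508 >1
  x=-12.152: |R|=1.00418 >1
So |R|<1 on (-12.0000, 0).

(-12.0000,0); λ=-7 ⇒ h* = (12)/7 = 1.7143.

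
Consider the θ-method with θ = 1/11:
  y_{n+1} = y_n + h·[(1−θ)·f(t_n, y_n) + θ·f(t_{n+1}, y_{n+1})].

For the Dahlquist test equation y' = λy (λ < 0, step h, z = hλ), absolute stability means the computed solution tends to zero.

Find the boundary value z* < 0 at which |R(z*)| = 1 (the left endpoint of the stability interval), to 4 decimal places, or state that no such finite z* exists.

On y'=λy, z=hλ:
  y_{n+1} = y_n + z·[10/11·y_n + 1/11·y_{n+1}] ⇒ (1 − 1/11z)y_{n+1} = (1 + 10/11z)y_n
  ⇒ R(z) = (1 + 10/11z)/(1 − 1/11z).

Need |R(x)|<1, x<0.
x=-0.5: |R|=0.5217
R=−1: 1+10/11x = −1+1/11x ⇒ -9/11x=2 ⇒ x=2/(-9/11)=-2.4444
Confirm numerically:
  x=-2.382: |R|=0.95800 <1
  x=-1.956: |R|=0.66070 <1
  x=-1.769: |R|=0.52393 <1
  x=-2.707: |R|=1.17239 >1
  x=-2.602: |R|=1.10425 >1
Interval (-2.4444, 0).

left endpoint -2.4444.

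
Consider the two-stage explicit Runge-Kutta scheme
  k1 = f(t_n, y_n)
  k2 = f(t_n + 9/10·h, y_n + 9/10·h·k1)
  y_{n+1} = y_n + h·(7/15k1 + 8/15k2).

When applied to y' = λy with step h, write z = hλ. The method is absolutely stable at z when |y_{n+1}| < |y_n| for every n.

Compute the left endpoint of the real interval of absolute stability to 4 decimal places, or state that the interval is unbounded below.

z* = -2.0833.

With y'=λy (z=hλ):
  k1=λy_n ⇒ h·k1=z·y_n;  k2=λ(1+9/10z)y_n ⇒ h·k2=z(1+9/10z)y_n
  y_{n+1}/y_n = 1 + 7/15z + 8/15z(1+9/10z) = 1 + z + 12/25z²
  ⇒ R(z) = 1 + z + 12/25z².

Boundary: |R(x)|=1, x<0.
x=-1.35: |R|=0.5248
R=1: x+12/25x²=0 ⇒ x=−25/12=-2.0833; min R=1−1/(4·12/25)=0.4792>−1
Confirm numerically:
  x=-1.590: |R|=0.62349 <1
  x=-1.435: |R|=0.55343 <1
  x=-1.233: |R|=0.49674 <1
  x=-1.217: |R|=0.49392 <1
  x=-2.546: |R|=1.56542 >1
  x=-2.313: |R|=1.25499 >1
Interval (-2.0833, 0).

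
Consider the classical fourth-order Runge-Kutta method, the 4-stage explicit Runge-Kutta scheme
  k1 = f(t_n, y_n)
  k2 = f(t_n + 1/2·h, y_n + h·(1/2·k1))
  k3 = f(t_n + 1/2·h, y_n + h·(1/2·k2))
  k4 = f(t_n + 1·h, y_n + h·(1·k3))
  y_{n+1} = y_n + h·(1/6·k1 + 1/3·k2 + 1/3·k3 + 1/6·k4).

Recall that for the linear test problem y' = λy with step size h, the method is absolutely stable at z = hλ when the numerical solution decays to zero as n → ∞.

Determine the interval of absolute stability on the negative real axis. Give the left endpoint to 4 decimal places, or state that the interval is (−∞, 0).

z∈(-2.7853,0).

Set f=λy, z=hλ:
  order 4, 4-stage ⇒ R(z)=1+z+z^2/2+z^3/6+z^4/24
  (e.g. R(-1.42)=0.28040, |R|=0.28040)

Find x<0 with |R(x)|<1.
x=-1.42: |R|=0.2804
|R(-3.09)|=1.5654 |R(-1.94)|=0.3151 |R(-1.22)|=0.3139
Bisect:
  x_lo=-3.5193 |R|=2.8006  x_hi=-0.3005 |R|=0.7404
  mid=-1.90994 |R|=0.30725 →hi
  mid=-2.71464 |R|=0.89860 →hi
  mid=-3.11699 |R|=1.62664 →lo
  mid=-2.91582 |R|=1.21530 →lo
  mid=-2.81523 |R|=1.04608 →lo
  mid=-2.76494 |R|=0.96974 →hi
  mid=-2.79008 |R|=1.00725 →lo
  mid=-2.77751 |R|=0.98833 →hi
  mid=-2.78380 |R|=0.99775 →hi
  ...
  [-2.78537,-2.78517] ⇒ x*=-2.7853
Stable set (-2.7853, 0).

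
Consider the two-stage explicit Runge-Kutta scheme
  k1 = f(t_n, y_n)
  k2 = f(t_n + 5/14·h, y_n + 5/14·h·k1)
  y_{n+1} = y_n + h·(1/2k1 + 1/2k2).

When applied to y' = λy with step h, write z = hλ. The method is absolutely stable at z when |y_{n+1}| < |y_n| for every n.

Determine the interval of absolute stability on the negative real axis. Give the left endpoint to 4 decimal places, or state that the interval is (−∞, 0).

Test eqn y'=λy, z=hλ:
  k1=λy_n ⇒ h·k1=z·y_n;  k2=λ(1+5/14z)y_n ⇒ h·k2=z(1+5/14z)y_n
  y_{n+1}/y_n = 1 + 1/2z + 1/2z(1+5/14z) = 1 + z + 5/28z²
  Hence R(z) = 1 + z + 5/28z².

Find x<0 with |R(x)|<1.
x=-0.98: |R|=0.1915
R=1: x+5/28x²=0 ⇒ x=−28/5=-5.6000; min R=1−1/(4·5/28)=-0.4000>−1
Confirm numerically:
  x=-4.498: |R|=0.11486 <1
  x=-2.575: |R|=0.39096 <1
  x=-2.355: |R|=0.36464 <1
  x=-6.090: |R|=1.53287 >1
  x=-5.981: |R|=1.40692 >1
  x=-5.874: |R|=1.28741 >1
Interval (-5.6000, 0).

z∈(-5.6000,0).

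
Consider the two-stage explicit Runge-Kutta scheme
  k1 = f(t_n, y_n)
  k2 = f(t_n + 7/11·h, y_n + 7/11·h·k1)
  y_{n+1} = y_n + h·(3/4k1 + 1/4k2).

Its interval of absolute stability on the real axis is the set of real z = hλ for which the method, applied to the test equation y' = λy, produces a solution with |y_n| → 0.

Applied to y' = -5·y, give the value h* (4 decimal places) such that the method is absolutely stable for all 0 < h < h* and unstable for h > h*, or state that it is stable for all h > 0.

On y'=λy, z=hλ:
  k1=λy_n ⇒ h·k1=z·y_n;  k2=λ(1+7/11z)y_n ⇒ h·k2=z(1+7/11z)y_n
  y_{n+1}/y_n = 1 + 3/4z + 1/4z(1+7/11z) = 1 + z + 7/44z²
  Hence R(z) = 1 + z + 7/44z².

Need |R(x)|<1, x<0.
x=-1.1: |R|=0.0925
R=1: x+7/44x²=0 ⇒ x=−44/7=-6.2857; min R=1−1/(4·7/44)=-0.5714>−1
Confirm numerically:
  x=-4.606: |R|=0.23085 <1
  x=-4.287: |R|=0.36317 <1
  x=-3.849: |R|=0.49210 <1
  x=-3.617: |R|=0.53566 <1
  x=-6.770: |R|=1.52160 >1
  x=-6.433: |R|=1.15074 >1
So |R|<1 on (-6.2857, 0).

(-6.2857,0); λ=-5 ⇒ h* = (44/7)/5 = 1.2571.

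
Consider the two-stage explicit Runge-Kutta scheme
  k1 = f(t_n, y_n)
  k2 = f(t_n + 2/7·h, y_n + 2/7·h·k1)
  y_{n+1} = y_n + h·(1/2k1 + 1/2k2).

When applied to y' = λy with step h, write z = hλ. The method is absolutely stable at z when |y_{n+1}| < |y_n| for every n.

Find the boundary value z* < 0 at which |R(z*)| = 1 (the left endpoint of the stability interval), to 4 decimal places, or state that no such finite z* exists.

Set f=λy, z=hλ:
  k1=λy_n ⇒ h·k1=z·y_n;  k2=λ(1+2/7z)y_n ⇒ h·k2=z(1+2/7z)y_n
  y_{n+1}/y_n = 1 + 1/2z + 1/2z(1+2/7z) = 1 + z + 1/7z²
  so R(z) = 1 + z + 1/7z².

Need |R(x)|<1, x<0.
x=-1.44: |R|=0.1438
R=1: x+1/7x²=0 ⇒ x=−7=-7.0000; min R=1−1/(4·1/7)=-0.7500>−1
Confirm numerically:
  x=-4.763: |R|=0.52212 <1
  x=-3.989: |R|=0.71584 <1
  x=-3.251: |R|=0.74114 <1
  x=-7.543: |R|=1.58512 >1
  x=-7.158: |R|=1.16157 >1
  x=-7.101: |R|=1.10246 >1
Stable set (-7.0000, 0).

z* = -7.0000.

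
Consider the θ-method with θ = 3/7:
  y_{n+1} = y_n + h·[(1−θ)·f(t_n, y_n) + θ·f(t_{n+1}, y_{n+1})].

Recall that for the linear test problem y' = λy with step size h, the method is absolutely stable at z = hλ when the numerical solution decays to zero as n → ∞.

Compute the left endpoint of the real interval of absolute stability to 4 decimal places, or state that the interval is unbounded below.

left endpoint -14.0000.

Test eqn y'=λy, z=hλ:
  y_{n+1} = y_n + z·[4/7·y_n + 3/7·y_{n+1}] ⇒ (1 − 3/7z)y_{n+1} = (1 + 4/7z)y_n
  R(z) = (1 + 4/7z)/(1 − 3/7z).

Boundary: |R(x)|=1, x<0.
x=-1.67: |R|=0.0266
R=−1: 1+4/7x = −1+3/7x ⇒ -1/7x=2 ⇒ x=2/(-1/7)=-14.0000
Confirm numerically:
  x=-10.391: |R|=0.90546 <1
  x=-10.210: |R|=0.89928 <1
  x=-7.273: |R|=0.76658 <1
  x=-14.349: |R|=1.00697 >1
  x=-14.249: |R|=1.00501 >1
Interval (-14.0000, 0).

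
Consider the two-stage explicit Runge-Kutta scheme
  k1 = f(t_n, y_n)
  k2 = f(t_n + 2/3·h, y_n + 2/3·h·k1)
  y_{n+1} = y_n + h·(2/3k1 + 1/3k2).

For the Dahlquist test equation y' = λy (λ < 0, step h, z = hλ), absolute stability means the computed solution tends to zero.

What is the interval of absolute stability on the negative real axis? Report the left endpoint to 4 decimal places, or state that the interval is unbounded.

(-4.5000, 0).

Set f=λy, z=hλ:
  k1=λy_n ⇒ h·k1=z·y_n;  k2=λ(1+2/3z)y_n ⇒ h·k2=z(1+2/3z)y_n
  y_{n+1}/y_n = 1 + 2/3z + 1/3z(1+2/3z) = 1 + z + 2/9z²
  so R(z) = 1 + z + 2/9z².

Solve |R(x)|<1 on ℝ⁻.
x=-1.55: |R|=0.0161
R=1: x+2/9x²=0 ⇒ x=−9/2=-4.5000; min R=1−1/(4·2/9)=-0.1250>−1
Confirm numerically:
  x=-4.289: |R|=0.79889 <1
  x=-3.290: |R|=0.11536 <1
  x=-2.578: |R|=0.10109 <1
  x=-4.760: |R|=1.27502 >1
  x=-4.645: |R|=1.14967 >1
So |R|<1 on (-4.5000, 0).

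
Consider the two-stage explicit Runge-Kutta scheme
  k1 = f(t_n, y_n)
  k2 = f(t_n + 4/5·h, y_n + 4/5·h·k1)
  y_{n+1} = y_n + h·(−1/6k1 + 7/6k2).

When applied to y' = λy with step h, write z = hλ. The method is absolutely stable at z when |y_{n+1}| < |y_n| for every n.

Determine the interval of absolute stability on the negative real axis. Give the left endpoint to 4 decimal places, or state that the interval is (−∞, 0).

With y'=λy (z=hλ):
  k1=λy_n ⇒ h·k1=z·y_n;  k2=λ(1+4/5z)y_n ⇒ h·k2=z(1+4/5z)y_n
  y_{n+1}/y_n = 1 − 1/6z + 7/6z(1+4/5z) = 1 + z + 14/15z²
  so R(z) = 1 + z + 14/15z².

Boundary: |R(x)|=1, x<0.
x=-1.64: |R|=1.8703
R=1: x+14/15x²=0 ⇒ x=−15/14=-1.0714; min R=1−1/(4·14/15)=0.7321>−1
Confirm numerically:
  x=-0.856: |R|=0.82789 <1
  x=-0.844: |R|=0.82085 <1
  x=-0.829: |R|=0.81242 <1
  x=-1.359: |R|=1.36476 >1
  x=-1.212: |R|=1.15901 >1
Stable set (-1.0714, 0).

z∈(-1.0714,0).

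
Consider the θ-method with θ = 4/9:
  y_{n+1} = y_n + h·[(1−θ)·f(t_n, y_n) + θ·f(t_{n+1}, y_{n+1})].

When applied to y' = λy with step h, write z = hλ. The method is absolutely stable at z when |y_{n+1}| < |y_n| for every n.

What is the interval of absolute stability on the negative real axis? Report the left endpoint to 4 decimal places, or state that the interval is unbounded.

Test eqn y'=λy, z=hλ:
  y_{n+1} = y_n + z·[5/9·y_n + 4/9·y_{n+1}] ⇒ (1 − 4/9z)y_{n+1} = (1 + 5/9z)y_n
  so R(z) = (1 + 5/9z)/(1 − 4/9z).

Find x<0 with |R(x)|<1.
x=-1.63: |R|=0.0548
R=−1: 1+5/9x = −1+4/9x ⇒ -1/9x=2 ⇒ x=2/(-1/9)=-18.0000
Confirm numerically:
  x=-13.998: |R|=0.93842 <1
  x=-12.422: |R|=0.90496 <1
  x=-7.525: |R|=0.73210 <1
  x=-18.474: |R|=1.00572 >1
  x=-18.441: |R|=1.00533 >1
Stable set (-18.0000, 0).

(-18.0000, 0).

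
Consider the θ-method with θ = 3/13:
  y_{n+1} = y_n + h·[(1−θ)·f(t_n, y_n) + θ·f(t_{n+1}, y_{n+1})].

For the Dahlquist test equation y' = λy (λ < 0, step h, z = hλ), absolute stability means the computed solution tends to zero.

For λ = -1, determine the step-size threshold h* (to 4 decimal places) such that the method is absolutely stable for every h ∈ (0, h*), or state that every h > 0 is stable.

On y'=λy, z=hλ:
  y_{n+1} = y_n + z·[10/13·y_n + 3/13·y_{n+1}] ⇒ (1 − 3/13z)y_{n+1} = (1 + 10/13z)y_n
  R(z) = (1 + 10/13z)/(1 − 3/13z).

Solve |R(x)|<1 on ℝ⁻.
x=-0.46: |R|=0.5841
R=−1: 1+10/13x = −1+3/13x ⇒ -7/13x=2 ⇒ x=2/(-7/13)=-3.7143
Confirm numerically:
  x=-3.665: |R|=0.98562 <1
  x=-2.485: |R|=0.57932 <1
  x=-2.245: |R|=0.47884 <1
  x=-4.018: |R|=1.08486 >1
  x=-3.914: |R|=1.05650 >1
  x=-3.814: |R|=1.02856 >1
Stable set (-3.7143, 0).

(-3.7143,0); λ=-1 ⇒ h* = (26/7)/1 = 3.7143.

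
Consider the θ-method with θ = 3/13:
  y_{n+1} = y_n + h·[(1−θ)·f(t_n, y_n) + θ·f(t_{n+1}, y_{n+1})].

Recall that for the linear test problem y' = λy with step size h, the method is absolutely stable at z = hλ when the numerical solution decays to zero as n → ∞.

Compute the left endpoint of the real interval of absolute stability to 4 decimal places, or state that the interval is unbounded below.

On y'=λy, z=hλ:
  y_{n+1} = y_n + z·[10/13·y_n + 3/13·y_{n+1}] ⇒ (1 − 3/13z)y_{n+1} = (1 + 10/13z)y_n
  ⇒ R(z) = (1 + 10/13z)/(1 − 3/13z).

Boundary: |R(x)|=1, x<0.
x=-1.75: |R|=0.2466
R=−1: 1+10/13x = −1+3/13x ⇒ -7/13x=2 ⇒ x=2/(-7/13)=-3.7143
Confirm numerically:
  x=-3.590: |R|=0.96340 <1
  x=-2.630: |R|=0.63667 <1
  x=-1.942: |R|=0.34102 <1
  x=-1.572: |R|=0.15353 <1
  x=-4.225: |R|=1.13924 >1
  x=-4.157: |R|=1.12167 >1
So |R|<1 on (-3.7143, 0).

z* = -3.7143.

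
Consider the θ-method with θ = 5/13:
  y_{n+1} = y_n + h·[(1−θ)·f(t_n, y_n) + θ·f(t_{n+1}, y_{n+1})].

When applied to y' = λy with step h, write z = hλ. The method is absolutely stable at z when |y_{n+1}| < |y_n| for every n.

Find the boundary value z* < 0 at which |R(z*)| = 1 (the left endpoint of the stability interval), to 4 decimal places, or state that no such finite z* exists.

left endpoint -8.6667.

Set f=λy, z=hλ:
  y_{n+1} = y_n + z·[8/13·y_n + 5/13·y_{n+1}] ⇒ (1 − 5/13z)y_{n+1} = (1 + 8/13z)y_n
  Hence R(z) = (1 + 8/13z)/(1 − 5/13z).

Find x<0 with |R(x)|<1.
x=-0.64: |R|=0.4864
R=−1: 1+8/13x = −1+5/13x ⇒ -3/13x=2 ⇒ x=2/(-3/13)=-8.6667
Confirm numerically:
  x=-7.891: |R|=0.95564 <1
  x=-6.753: |R|=0.87724 <1
  x=-6.462: |R|=0.85403 <1
  x=-4.747: |R|=0.67990 <1
  x=-8.988: |R|=1.01664 >1
  x=-8.934: |R|=1.01391 >1
Stable set (-8.6667, 0).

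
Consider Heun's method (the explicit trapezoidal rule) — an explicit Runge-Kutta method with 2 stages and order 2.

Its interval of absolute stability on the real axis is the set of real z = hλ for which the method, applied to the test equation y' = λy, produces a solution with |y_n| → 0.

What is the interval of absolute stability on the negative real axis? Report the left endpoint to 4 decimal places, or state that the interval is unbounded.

Set f=λy, z=hλ:
  order 2, 2-stage ⇒ R(z)=1+z+z^2/2
  (e.g. R(-0.9)=0.50500, |R|=0.50500)

Boundary: |R(x)|=1, x<0.
x=-0.9: |R|=0.5050
|R(-1.67)|=0.7244 |R(-1.52)|=0.6352 |R(-0.82)|=0.5162
Bisect:
  x_lo=-2.5604 |R|=1.7174  x_hi=-0.2433 |R|=0.7863
  mid=-1.40188 |R|=0.58075 →hi
  mid=-1.98114 |R|=0.98132 →hi
  mid=-2.27077 |R|=1.30743 →lo
  mid=-2.12595 |R|=1.13389 →lo
  mid=-2.05355 |R|=1.05498 →lo
  mid=-2.01734 |R|=1.01749 →lo
  mid=-1.99924 |R|=0.99924 →hi
  mid=-2.00829 |R|=1.00833 →lo
  mid=-2.00377 |R|=1.00377 →lo
  mid=-2.00150 |R|=1.00150 →lo
  ...
  [-2.00009,-1.99995] ⇒ x*=-2.0000
Stable set (-2.0000, 0).

z∈(-2.0000,0).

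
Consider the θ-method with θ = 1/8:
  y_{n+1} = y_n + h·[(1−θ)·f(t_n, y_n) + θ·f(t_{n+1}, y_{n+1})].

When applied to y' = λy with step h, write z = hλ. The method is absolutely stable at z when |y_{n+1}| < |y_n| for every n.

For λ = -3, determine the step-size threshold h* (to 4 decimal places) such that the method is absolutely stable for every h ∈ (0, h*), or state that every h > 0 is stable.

(-2.6667,0); λ=-3 ⇒ h* = (8/3)/3 = 0.8889.

Test eqn y'=λy, z=hλ:
  y_{n+1} = y_n + z·[7/8·y_n + 1/8·y_{n+1}] ⇒ (1 − 1/8z)y_{n+1} = (1 + 7/8z)y_n
  R(z) = (1 + 7/8z)/(1 − 1/8z).

Boundary: |R(x)|=1, x<0.
x=-1.78: |R|=0.4560
R=−1: 1+7/8x = −1+1/8x ⇒ -3/4x=2 ⇒ x=2/(-3/4)=-2.6667
Confirm numerically:
  x=-2.178: |R|=0.71193 <1
  x=-1.862: |R|=0.51044 <1
  x=-1.424: |R|=0.20883 <1
  x=-1.311: |R|=0.12641 <1
  x=-3.025: |R|=1.19501 >1
  x=-2.969: |R|=1.16538 >1
So |R|<1 on (-2.6667, 0).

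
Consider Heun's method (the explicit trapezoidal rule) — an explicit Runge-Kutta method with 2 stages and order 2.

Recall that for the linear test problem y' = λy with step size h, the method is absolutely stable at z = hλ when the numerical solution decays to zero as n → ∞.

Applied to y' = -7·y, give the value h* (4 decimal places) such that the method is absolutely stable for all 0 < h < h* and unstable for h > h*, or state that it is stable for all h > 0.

(-2.0000,0); λ=-7 ⇒ h* = 0.2857.

Test eqn y'=λy, z=hλ:
  order 2, 2-stage ⇒ R(z)=1+z+z^2/2
  (e.g. R(-0.31)=0.73805, |R|=0.73805)

Solve |R(x)|<1 on ℝ⁻.
x=-0.31: |R|=0.7380
|R(-1.45)|=0.6013 |R(-1.06)|=0.5018 |R(-0.85)|=0.5112
Bisect:
  x_lo=-2.8443 |R|=2.2008  x_hi=-0.1097 |R|=0.8963
  mid=-1.47701 |R|=0.61377 →hi
  mid=-2.16067 |R|=1.17358 →lo
  mid=-1.81884 |R|=0.83525 →hi
  mid=-1.98976 |R|=0.98981 →hi
  mid=-2.07521 |R|=1.07804 →lo
  mid=-2.03248 |R|=1.03301 →lo
  mid=-2.01112 |R|=1.01118 →lo
  mid=-2.00044 |R|=1.00044 →lo
  mid=-1.99510 |R|=0.99511 →hi
  ...
  [-2.00010,-1.99994] ⇒ x*=-2.0000
Interval (-2.0000, 0).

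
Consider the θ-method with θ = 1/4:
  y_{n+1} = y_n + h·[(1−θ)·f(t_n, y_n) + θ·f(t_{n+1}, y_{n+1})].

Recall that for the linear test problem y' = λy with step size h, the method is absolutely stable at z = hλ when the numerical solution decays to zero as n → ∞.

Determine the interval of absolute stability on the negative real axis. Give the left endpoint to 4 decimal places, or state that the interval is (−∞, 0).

On y'=λy, z=hλ:
  y_{n+1} = y_n + z·[3/4·y_n + 1/4·y_{n+1}] ⇒ (1 − 1/4z)y_{n+1} = (1 + 3/4z)y_n
  ⇒ R(z) = (1 + 3/4z)/(1 − 1/4z).

Solve |R(x)|<1 on ℝ⁻.
x=-1.17: |R|=0.0948
R=−1: 1+3/4x = −1+1/4x ⇒ -1/2x=2 ⇒ x=2/(-1/2)=-4.0000
Confirm numerically:
  x=-3.751: |R|=0.93575 <1
  x=-3.168: |R|=0.76786 <1
  x=-3.128: |R|=0.75533 <1
  x=-4.176: |R|=1.04305 >1
  x=-4.124: |R|=1.03053 >1
Interval (-4.0000, 0).

z∈(-4.0000,0).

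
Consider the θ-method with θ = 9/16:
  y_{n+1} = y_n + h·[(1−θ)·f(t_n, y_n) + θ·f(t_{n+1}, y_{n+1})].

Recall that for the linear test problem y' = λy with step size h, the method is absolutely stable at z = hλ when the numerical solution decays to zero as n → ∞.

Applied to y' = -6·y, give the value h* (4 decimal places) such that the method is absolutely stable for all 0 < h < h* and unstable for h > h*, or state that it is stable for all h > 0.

unbounded; (−∞, 0). Any h>0 works for λ=-6.

On y'=λy, z=hλ:
  y_{n+1} = y_n + z·[7/16·y_n + 9/16·y_{n+1}] ⇒ (1 − 9/16z)y_{n+1} = (1 + 7/16z)y_n
  ⇒ R(z) = (1 + 7/16z)/(1 − 9/16z).

Solve |R(x)|<1 on ℝ⁻.
x=-0.78: |R|=0.4579
x=-2: |R|=0.0588
x=-10: |R|=0.5094
x=-100: |R|=0.7467
θ=9/16≥1/2 ⇒ |1+7/16x|<|1−9/16x| ∀x<0 ⇒ interval (−∞,0).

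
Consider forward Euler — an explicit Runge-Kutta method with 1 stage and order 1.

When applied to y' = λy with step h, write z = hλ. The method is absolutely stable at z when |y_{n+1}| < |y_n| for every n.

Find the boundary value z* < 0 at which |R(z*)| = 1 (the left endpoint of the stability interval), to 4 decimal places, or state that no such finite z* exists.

Set f=λy, z=hλ:
  order 1, 1-stage ⇒ R(z)=1+z
  (e.g. R(-0.97)=0.03000, |R|=0.03000)

Need |R(x)|<1, x<0.
x=-0.97: |R|=0.0300
|R(-1.25)|=0.2500 |R(-1.01)|=0.0100 |R(-0.94)|=0.0600
Bisect:
  x_lo=-2.7259 |R|=1.7259  x_hi=-0.0966 |R|=0.9034
  mid=-1.41127 |R|=0.41127 →hi
  mid=-2.06860 |R|=1.06860 →lo
  mid=-1.73993 |R|=0.73993 →hi
  mid=-1.90426 |R|=0.90426 →hi
  mid=-1.98643 |R|=0.98643 →hi
  mid=-2.02751 |R|=1.02751 →lo
  mid=-2.00697 |R|=1.00697 →lo
  mid=-1.99670 |R|=0.99670 →hi
  mid=-2.00184 |R|=1.00184 →lo
  ...
  [-2.00007,-1.99991] ⇒ x*=-2.0000
Interval (-2.0000, 0).

left endpoint -2.0000.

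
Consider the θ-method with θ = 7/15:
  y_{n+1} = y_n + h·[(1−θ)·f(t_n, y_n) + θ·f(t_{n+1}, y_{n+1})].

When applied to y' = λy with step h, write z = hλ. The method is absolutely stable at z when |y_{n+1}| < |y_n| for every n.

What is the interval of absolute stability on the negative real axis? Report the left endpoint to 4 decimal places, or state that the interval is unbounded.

With y'=λy (z=hλ):
  y_{n+1} = y_n + z·[8/15·y_n + 7/15·y_{n+1}] ⇒ (1 − 7/15z)y_{n+1} = (1 + 8/15z)y_n
  so R(z) = (1 + 8/15z)/(1 − 7/15z).

Find x<0 with |R(x)|<1.
x=-1.11: |R|=0.2688
R=−1: 1+8/15x = −1+7/15x ⇒ -1/15x=2 ⇒ x=2/(-1/15)=-30.0000
Confirm numerically:
  x=-26.976: |R|=0.98516 <1
  x=-24.739: |R|=0.97204 <1
  x=-18.917: |R|=0.92482 <1
  x=-13.586: |R|=0.85092 <1
  x=-30.446: |R|=1.00196 >1
  x=-30.337: |R|=1.00148 >1
  x=-30.206: |R|=1.00091 >1
Stable set (-30.0000, 0).

z∈(-30.0000,0).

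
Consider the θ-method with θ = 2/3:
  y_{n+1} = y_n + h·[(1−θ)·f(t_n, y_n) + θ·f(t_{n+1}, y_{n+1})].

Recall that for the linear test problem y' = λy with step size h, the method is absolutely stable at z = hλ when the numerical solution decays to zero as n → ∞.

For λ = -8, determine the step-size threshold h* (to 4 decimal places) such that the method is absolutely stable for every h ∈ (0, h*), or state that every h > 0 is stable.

(−∞, 0) — no finite endpoint. Any h>0 works for λ=-8.

Test eqn y'=λy, z=hλ:
  y_{n+1} = y_n + z·[1/3·y_n + 2/3·y_{n+1}] ⇒ (1 − 2/3z)y_{n+1} = (1 + 1/3z)y_n
  so R(z) = (1 + 1/3z)/(1 − 2/3z).

Boundary: |R(x)|=1, x<0.
x=-0.89: |R|=0.4414
x=-2: |R|=0.1429
x=-10: |R|=0.3043
x=-100: |R|=0.4778
θ=2/3≥1/2 ⇒ |1+1/3x|<|1−2/3x| ∀x<0 ⇒ stable on all of ℝ⁻.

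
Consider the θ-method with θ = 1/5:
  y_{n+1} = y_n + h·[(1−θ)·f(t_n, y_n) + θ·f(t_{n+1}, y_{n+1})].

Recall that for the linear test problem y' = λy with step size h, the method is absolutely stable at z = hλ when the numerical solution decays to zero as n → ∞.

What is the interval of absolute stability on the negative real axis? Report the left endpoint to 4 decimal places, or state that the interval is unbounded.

z∈(-3.3333,0).

Test eqn y'=λy, z=hλ:
  y_{n+1} = y_n + z·[4/5·y_n + 1/5·y_{n+1}] ⇒ (1 − 1/5z)y_{n+1} = (1 + 4/5z)y_n
  Hence R(z) = (1 + 4/5z)/(1 − 1/5z).

Find x<0 with |R(x)|<1.
x=-1.54: |R|=0.1774
R=−1: 1+4/5x = −1+1/5x ⇒ -3/5x=2 ⇒ x=2/(-3/5)=-3.3333
Confirm numerically:
  x=-2.732: |R|=0.76668 <1
  x=-2.691: |R|=0.74945 <1
  x=-1.740: |R|=0.29080 <1
  x=-3.729: |R|=1.13598 >1
  x=-3.665: |R|=1.11483 >1
  x=-3.434: |R|=1.03581 >1
Interval (-3.3333, 0).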